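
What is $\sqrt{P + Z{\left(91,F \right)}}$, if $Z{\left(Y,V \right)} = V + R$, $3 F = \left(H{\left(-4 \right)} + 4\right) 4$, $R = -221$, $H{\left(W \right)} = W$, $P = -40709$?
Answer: $i \sqrt{40930} \approx 202.31 i$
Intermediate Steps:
$F = 0$ ($F = \frac{\left(-4 + 4\right) 4}{3} = \frac{0 \cdot 4}{3} = \frac{1}{3} \cdot 0 = 0$)
$Z{\left(Y,V \right)} = -221 + V$ ($Z{\left(Y,V \right)} = V - 221 = -221 + V$)
$\sqrt{P + Z{\left(91,F \right)}} = \sqrt{-40709 + \left(-221 + 0\right)} = \sqrt{-40709 - 221} = \sqrt{-40930} = i \sqrt{40930}$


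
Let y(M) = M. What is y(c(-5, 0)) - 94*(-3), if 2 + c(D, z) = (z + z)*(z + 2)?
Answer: 280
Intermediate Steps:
c(D, z) = -2 + 2*z*(2 + z) (c(D, z) = -2 + (z + z)*(z + 2) = -2 + (2*z)*(2 + z) = -2 + 2*z*(2 + z))
y(c(-5, 0)) - 94*(-3) = (-2 + 2*0**2 + 4*0) - 94*(-3) = (-2 + 2*0 + 0) + 282 = (-2 + 0 + 0) + 282 = -2 + 282 = 280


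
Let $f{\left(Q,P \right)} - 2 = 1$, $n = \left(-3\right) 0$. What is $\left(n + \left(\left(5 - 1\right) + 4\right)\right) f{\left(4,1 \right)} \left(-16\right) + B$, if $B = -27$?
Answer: $-411$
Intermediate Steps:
$n = 0$
$f{\left(Q,P \right)} = 3$ ($f{\left(Q,P \right)} = 2 + 1 = 3$)
$\left(n + \left(\left(5 - 1\right) + 4\right)\right) f{\left(4,1 \right)} \left(-16\right) + B = \left(0 + \left(\left(5 - 1\right) + 4\right)\right) 3 \left(-16\right) - 27 = \left(0 + \left(4 + 4\right)\right) 3 \left(-16\right) - 27 = \left(0 + 8\right) 3 \left(-16\right) - 27 = 8 \cdot 3 \left(-16\right) - 27 = 24 \left(-16\right) - 27 = -384 - 27 = -411$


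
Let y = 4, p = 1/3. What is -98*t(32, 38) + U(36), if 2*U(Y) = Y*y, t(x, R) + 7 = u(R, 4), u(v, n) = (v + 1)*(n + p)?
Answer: -15804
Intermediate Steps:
p = ⅓ ≈ 0.33333
u(v, n) = (1 + v)*(⅓ + n) (u(v, n) = (v + 1)*(n + ⅓) = (1 + v)*(⅓ + n))
t(x, R) = -8/3 + 13*R/3 (t(x, R) = -7 + (⅓ + 4 + R/3 + 4*R) = -7 + (13/3 + 13*R/3) = -8/3 + 13*R/3)
U(Y) = 2*Y (U(Y) = (Y*4)/2 = (4*Y)/2 = 2*Y)
-98*t(32, 38) + U(36) = -98*(-8/3 + (13/3)*38) + 2*36 = -98*(-8/3 + 494/3) + 72 = -98*162 + 72 = -15876 + 72 = -15804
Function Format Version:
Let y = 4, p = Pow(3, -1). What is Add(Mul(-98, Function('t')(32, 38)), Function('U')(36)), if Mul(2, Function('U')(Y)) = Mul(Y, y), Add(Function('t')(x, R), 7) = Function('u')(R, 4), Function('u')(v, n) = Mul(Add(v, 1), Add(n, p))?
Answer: -15804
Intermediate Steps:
p = Rational(1, 3) ≈ 0.33333
Function('u')(v, n) = Mul(Add(1, v), Add(Rational(1, 3), n)) (Function('u')(v, n) = Mul(Add(v, 1), Add(n, Rational(1, 3))) = Mul(Add(1, v), Add(Rational(1, 3), n)))
Function('t')(x, R) = Add(Rational(-8, 3), Mul(Rational(13, 3), R)) (Function('t')(x, R) = Add(-7, Add(Rational(1, 3), 4, Mul(Rational(1, 3), R), Mul(4, R))) = Add(-7, Add(Rational(13, 3), Mul(Rational(13, 3), R))) = Add(Rational(-8, 3), Mul(Rational(13, 3), R)))
Function('U')(Y) = Mul(2, Y) (Function('U')(Y) = Mul(Rational(1, 2), Mul(Y, 4)) = Mul(Rational(1, 2), Mul(4, Y)) = Mul(2, Y))
Add(Mul(-98, Function('t')(32, 38)), Function('U')(36)) = Add(Mul(-98, Add(Rational(-8, 3), Mul(Rational(13, 3), 38))), Mul(2, 36)) = Add(Mul(-98, Add(Rational(-8, 3), Rational(494, 3))), 72) = Add(Mul(-98, 162), 72) = Add(-15876, 72) = -15804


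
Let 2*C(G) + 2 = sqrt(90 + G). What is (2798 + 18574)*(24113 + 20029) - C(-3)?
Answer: 943402825 - sqrt(87)/2 ≈ 9.4340e+8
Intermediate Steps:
C(G) = -1 + sqrt(90 + G)/2
(2798 + 18574)*(24113 + 20029) - C(-3) = (2798 + 18574)*(24113 + 20029) - (-1 + sqrt(90 - 3)/2) = 21372*44142 - (-1 + sqrt(87)/2) = 943402824 + (1 - sqrt(87)/2) = 943402825 - sqrt(87)/2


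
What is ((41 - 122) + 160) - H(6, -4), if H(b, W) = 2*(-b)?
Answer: 91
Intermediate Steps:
H(b, W) = -2*b
((41 - 122) + 160) - H(6, -4) = ((41 - 122) + 160) - (-2)*6 = (-81 + 160) - 1*(-12) = 79 + 12 = 91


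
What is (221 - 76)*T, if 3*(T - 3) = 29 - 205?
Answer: -24215/3 ≈ -8071.7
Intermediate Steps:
T = -167/3 (T = 3 + (29 - 205)/3 = 3 + (⅓)*(-176) = 3 - 176/3 = -167/3 ≈ -55.667)
(221 - 76)*T = (221 - 76)*(-167/3) = 145*(-167/3) = -24215/3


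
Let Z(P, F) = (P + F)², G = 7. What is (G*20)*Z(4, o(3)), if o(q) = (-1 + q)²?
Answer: 8960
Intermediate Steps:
Z(P, F) = (F + P)²
(G*20)*Z(4, o(3)) = (7*20)*((-1 + 3)² + 4)² = 140*(2² + 4)² = 140*(4 + 4)² = 140*8² = 140*64 = 8960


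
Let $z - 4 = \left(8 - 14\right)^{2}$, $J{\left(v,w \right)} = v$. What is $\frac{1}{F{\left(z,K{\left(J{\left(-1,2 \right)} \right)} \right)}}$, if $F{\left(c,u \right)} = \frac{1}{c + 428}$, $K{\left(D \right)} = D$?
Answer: $468$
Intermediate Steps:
$z = 40$ ($z = 4 + \left(8 - 14\right)^{2} = 4 + \left(-6\right)^{2} = 4 + 36 = 40$)
$F{\left(c,u \right)} = \frac{1}{428 + c}$
$\frac{1}{F{\left(z,K{\left(J{\left(-1,2 \right)} \right)} \right)}} = \frac{1}{\frac{1}{428 + 40}} = \frac{1}{\frac{1}{468}} = 468$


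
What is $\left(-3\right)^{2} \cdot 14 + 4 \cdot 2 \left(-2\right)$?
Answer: $110$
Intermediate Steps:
$\left(-3\right)^{2} \cdot 14 + 4 \cdot 2 \left(-2\right) = 9 \cdot 14 + 8 \left(-2\right) = 126 - 16 = 110$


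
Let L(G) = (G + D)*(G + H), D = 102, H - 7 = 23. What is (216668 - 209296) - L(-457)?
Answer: -144213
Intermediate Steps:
H = 30 (H = 7 + 23 = 30)
L(G) = (30 + G)*(102 + G) (L(G) = (G + 102)*(G + 30) = (102 + G)*(30 + G) = (30 + G)*(102 + G))
(216668 - 209296) - L(-457) = (216668 - 209296) - (3060 + (-457)**2 + 132*(-457)) = 7372 - (3060 + 208849 - 60324) = 7372 - 1*151585 = 7372 - 151585 = -144213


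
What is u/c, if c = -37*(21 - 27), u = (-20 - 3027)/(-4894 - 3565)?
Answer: 277/170718 ≈ 0.0016226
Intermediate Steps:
u = 277/769 (u = -3047/(-8459) = -3047*(-1/8459) = 277/769 ≈ 0.36021)
c = 222 (c = -37*(-6) = 222)
u/c = (277/769)/222 = (277/769)*(1/222) = 277/170718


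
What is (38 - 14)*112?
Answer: 2688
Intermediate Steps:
(38 - 14)*112 = 24*112 = 2688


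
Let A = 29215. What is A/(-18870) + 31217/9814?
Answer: 15117439/9259509 ≈ 1.6326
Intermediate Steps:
A/(-18870) + 31217/9814 = 29215/(-18870) + 31217/9814 = 29215*(-1/18870) + 31217*(1/9814) = -5843/3774 + 31217/9814 = 15117439/9259509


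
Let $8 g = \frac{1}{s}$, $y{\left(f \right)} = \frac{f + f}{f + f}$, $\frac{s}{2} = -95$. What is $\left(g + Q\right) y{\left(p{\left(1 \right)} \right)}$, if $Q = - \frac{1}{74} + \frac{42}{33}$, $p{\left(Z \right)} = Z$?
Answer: $\frac{778593}{618640} \approx 1.2586$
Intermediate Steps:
$s = -190$ ($s = 2 \left(-95\right) = -190$)
$y{\left(f \right)} = 1$ ($y{\left(f \right)} = \frac{2 f}{2 f} = 2 f \frac{1}{2 f} = 1$)
$g = - \frac{1}{1520}$ ($g = \frac{1}{8 \left(-190\right)} = \frac{1}{8} \left(- \frac{1}{190}\right) = - \frac{1}{1520} \approx -0.00065789$)
$Q = \frac{1025}{814}$ ($Q = \left(-1\right) \frac{1}{74} + 42 \cdot \frac{1}{33} = - \frac{1}{74} + \frac{14}{11} = \frac{1025}{814} \approx 1.2592$)
$\left(g + Q\right) y{\left(p{\left(1 \right)} \right)} = \left(- \frac{1}{1520} + \frac{1025}{814}\right) 1 = \frac{778593}{618640} \cdot 1 = \frac{778593}{618640}$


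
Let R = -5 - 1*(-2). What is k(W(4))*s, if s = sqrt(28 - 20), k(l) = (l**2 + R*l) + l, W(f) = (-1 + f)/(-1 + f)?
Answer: -2*sqrt(2) ≈ -2.8284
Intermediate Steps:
W(f) = 1
R = -3 (R = -5 + 2 = -3)
k(l) = l**2 - 2*l (k(l) = (l**2 - 3*l) + l = l**2 - 2*l)
s = 2*sqrt(2) (s = sqrt(8) = 2*sqrt(2) ≈ 2.8284)
k(W(4))*s = (1*(-2 + 1))*(2*sqrt(2)) = (1*(-1))*(2*sqrt(2)) = -2*sqrt(2)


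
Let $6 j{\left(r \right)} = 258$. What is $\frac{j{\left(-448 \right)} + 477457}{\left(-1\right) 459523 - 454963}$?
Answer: $- \frac{238750}{457243} \approx -0.52215$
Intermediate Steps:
$j{\left(r \right)} = 43$ ($j{\left(r \right)} = \frac{1}{6} \cdot 258 = 43$)
$\frac{j{\left(-448 \right)} + 477457}{\left(-1\right) 459523 - 454963} = \frac{43 + 477457}{\left(-1\right) 459523 - 454963} = \frac{477500}{-459523 - 454963} = \frac{477500}{-914486} = 477500 \left(- \frac{1}{914486}\right) = - \frac{238750}{457243}$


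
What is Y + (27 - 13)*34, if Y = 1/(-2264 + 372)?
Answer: 900591/1892 ≈ 476.00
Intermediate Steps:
Y = -1/1892 (Y = 1/(-1892) = -1/1892 ≈ -0.00052854)
Y + (27 - 13)*34 = -1/1892 + (27 - 13)*34 = -1/1892 + 14*34 = -1/1892 + 476 = 900591/1892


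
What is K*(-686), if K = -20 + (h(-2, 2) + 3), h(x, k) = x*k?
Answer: 14406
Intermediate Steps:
h(x, k) = k*x
K = -21 (K = -20 + (2*(-2) + 3) = -20 + (-4 + 3) = -20 - 1 = -21)
K*(-686) = -21*(-686) = 14406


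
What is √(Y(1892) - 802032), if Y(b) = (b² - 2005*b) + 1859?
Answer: I*√1013969 ≈ 1007.0*I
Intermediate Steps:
Y(b) = 1859 + b² - 2005*b
√(Y(1892) - 802032) = √((1859 + 1892² - 2005*1892) - 802032) = √((1859 + 3579664 - 3793460) - 802032) = √(-211937 - 802032) = √(-1013969) = I*√1013969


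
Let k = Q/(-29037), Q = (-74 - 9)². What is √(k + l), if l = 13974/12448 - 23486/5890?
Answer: I*√54922262612865844106865/133059729540 ≈ 1.7613*I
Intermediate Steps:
Q = 6889 (Q = (-83)² = 6889)
k = -6889/29037 (k = 6889/(-29037) = 6889*(-1/29037) = -6889/29037 ≈ -0.23725)
l = -52511717/18329680 (l = 13974*(1/12448) - 23486*1/5890 = 6987/6224 - 11743/2945 = -52511717/18329680 ≈ -2.8648)
√(k + l) = √(-6889/29037 - 52511717/18329680) = √(-1651055892049/532238918160) = I*√54922262612865844106865/133059729540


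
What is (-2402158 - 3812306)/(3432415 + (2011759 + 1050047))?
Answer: -6214464/6494221 ≈ -0.95692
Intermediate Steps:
(-2402158 - 3812306)/(3432415 + (2011759 + 1050047)) = -6214464/(3432415 + 3061806) = -6214464/6494221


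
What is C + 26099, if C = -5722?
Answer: 20377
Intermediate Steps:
C + 26099 = -5722 + 26099 = 20377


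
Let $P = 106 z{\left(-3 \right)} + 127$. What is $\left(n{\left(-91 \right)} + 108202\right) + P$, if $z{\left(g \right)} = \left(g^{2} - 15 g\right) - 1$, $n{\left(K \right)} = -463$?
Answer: $113484$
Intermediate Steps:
$z{\left(g \right)} = -1 + g^{2} - 15 g$
$P = 5745$ ($P = 106 \left(-1 + \left(-3\right)^{2} - -45\right) + 127 = 106 \left(-1 + 9 + 45\right) + 127 = 106 \cdot 53 + 127 = 5618 + 127 = 5745$)
$\left(n{\left(-91 \right)} + 108202\right) + P = \left(-463 + 108202\right) + 5745 = 107739 + 5745 = 113484$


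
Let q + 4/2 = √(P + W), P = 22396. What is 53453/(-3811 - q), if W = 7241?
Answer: -203602477/14478844 + 160359*√3293/14478844 ≈ -13.427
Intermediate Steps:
q = -2 + 3*√3293 (q = -2 + √(22396 + 7241) = -2 + √29637 = -2 + 3*√3293 ≈ 170.15)
53453/(-3811 - q) = 53453/(-3811 - (-2 + 3*√3293)) = 53453/(-3811 + (2 - 3*√3293)) = 53453/(-3809 - 3*√3293)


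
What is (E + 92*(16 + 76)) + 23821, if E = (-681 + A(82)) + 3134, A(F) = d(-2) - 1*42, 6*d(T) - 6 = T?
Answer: 104090/3 ≈ 34697.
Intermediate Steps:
d(T) = 1 + T/6
A(F) = -124/3 (A(F) = (1 + (⅙)*(-2)) - 1*42 = (1 - ⅓) - 42 = ⅔ - 42 = -124/3)
E = 7235/3 (E = (-681 - 124/3) + 3134 = -2167/3 + 3134 = 7235/3 ≈ 2411.7)
(E + 92*(16 + 76)) + 23821 = (7235/3 + 92*(16 + 76)) + 23821 = (7235/3 + 92*92) + 23821 = (7235/3 + 8464) + 23821 = 32627/3 + 23821 = 104090/3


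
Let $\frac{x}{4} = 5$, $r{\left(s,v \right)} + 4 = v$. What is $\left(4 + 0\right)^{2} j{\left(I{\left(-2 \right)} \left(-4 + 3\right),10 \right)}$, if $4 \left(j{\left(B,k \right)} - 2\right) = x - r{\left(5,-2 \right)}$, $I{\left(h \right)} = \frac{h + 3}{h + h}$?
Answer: $136$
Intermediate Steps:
$r{\left(s,v \right)} = -4 + v$
$I{\left(h \right)} = \frac{3 + h}{2 h}$
$x = 20$ ($x = 4 \cdot 5 = 20$)
$j{\left(B,k \right)} = \frac{17}{2}$ ($j{\left(B,k \right)} = 2 + \frac{20 - \left(-4 - 2\right)}{4} = 2 + \frac{20 - -6}{4} = 2 + \frac{20 + 6}{4} = 2 + \frac{1}{4} \cdot 26 = 2 + \frac{13}{2} = \frac{17}{2}$)
$\left(4 + 0\right)^{2} j{\left(I{\left(-2 \right)} \left(-4 + 3\right),10 \right)} = \left(4 + 0\right)^{2} \cdot \frac{17}{2} = 4^{2} \cdot \frac{17}{2} = 16 \cdot \frac{17}{2} = 136$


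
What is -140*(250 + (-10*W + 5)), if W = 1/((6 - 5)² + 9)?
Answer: -35560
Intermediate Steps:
W = ⅒ (W = 1/(1² + 9) = 1/(1 + 9) = 1/10 = ⅒ ≈ 0.10000)
-140*(250 + (-10*W + 5)) = -140*(250 + (-10*⅒ + 5)) = -140*(250 + (-1 + 5)) = -140*(250 + 4) = -140*254 = -35560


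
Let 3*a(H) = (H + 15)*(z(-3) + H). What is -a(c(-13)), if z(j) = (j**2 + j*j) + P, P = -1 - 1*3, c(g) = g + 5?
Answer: -14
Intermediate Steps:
c(g) = 5 + g
P = -4 (P = -1 - 3 = -4)
z(j) = -4 + 2*j**2 (z(j) = (j**2 + j*j) - 4 = (j**2 + j**2) - 4 = 2*j**2 - 4 = -4 + 2*j**2)
a(H) = (14 + H)*(15 + H)/3 (a(H) = ((H + 15)*((-4 + 2*(-3)**2) + H))/3 = ((15 + H)*((-4 + 2*9) + H))/3 = ((15 + H)*((-4 + 18) + H))/3 = ((15 + H)*(14 + H))/3 = ((14 + H)*(15 + H))/3 = (14 + H)*(15 + H)/3)
-a(c(-13)) = -(70 + (5 - 13)**2/3 + 29*(5 - 13)/3) = -(70 + (1/3)*(-8)**2 + (29/3)*(-8)) = -(70 + (1/3)*64 - 232/3) = -(70 + 64/3 - 232/3) = -1*14 = -14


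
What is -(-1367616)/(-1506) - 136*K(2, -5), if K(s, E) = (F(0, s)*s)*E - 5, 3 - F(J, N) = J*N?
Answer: 966824/251 ≈ 3851.9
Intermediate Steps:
F(J, N) = 3 - J*N
K(s, E) = -5 + 3*E*s (K(s, E) = ((3 - 1*0*s)*s)*E - 5 = ((3 + 0)*s)*E - 5 = (3*s)*E - 5 = 3*E*s - 5 = -5 + 3*E*s)
-(-1367616)/(-1506) - 136*K(2, -5) = -(-1367616)/(-1506) - 136*(-5 + 3*(-5)*2) = -(-1367616)*(-1)/1506 - 136*(-5 - 30) = -1088*419/502 - 136*(-35) = -227936/251 + 4760 = 966824/251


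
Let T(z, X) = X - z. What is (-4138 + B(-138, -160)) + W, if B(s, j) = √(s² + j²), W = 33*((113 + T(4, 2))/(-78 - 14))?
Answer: -384359/92 + 2*√11161 ≈ -3966.5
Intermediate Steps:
W = -3663/92 (W = 33*((113 + (2 - 1*4))/(-78 - 14)) = 33*((113 + (2 - 4))/(-92)) = 33*((113 - 2)*(-1/92)) = 33*(111*(-1/92)) = 33*(-111/92) = -3663/92 ≈ -39.815)
B(s, j) = √(j² + s²)
(-4138 + B(-138, -160)) + W = (-4138 + √((-160)² + (-138)²)) - 3663/92 = (-4138 + √(25600 + 19044)) - 3663/92 = (-4138 + √44644) - 3663/92 = (-4138 + 2*√11161) - 3663/92 = -384359/92 + 2*√11161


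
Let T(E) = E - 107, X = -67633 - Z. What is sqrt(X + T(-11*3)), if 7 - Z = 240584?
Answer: 2*sqrt(43201) ≈ 415.70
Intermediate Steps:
Z = -240577 (Z = 7 - 1*240584 = 7 - 240584 = -240577)
X = 172944 (X = -67633 - 1*(-240577) = -67633 + 240577 = 172944)
T(E) = -107 + E
sqrt(X + T(-11*3)) = sqrt(172944 + (-107 - 11*3)) = sqrt(172944 + (-107 - 33)) = sqrt(172944 - 140) = sqrt(172804) = 2*sqrt(43201)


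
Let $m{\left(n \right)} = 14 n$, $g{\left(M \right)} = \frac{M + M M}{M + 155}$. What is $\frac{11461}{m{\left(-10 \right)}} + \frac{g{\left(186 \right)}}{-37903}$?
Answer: $- \frac{434420563}{5306420} \approx -81.867$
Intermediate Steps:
$g{\left(M \right)} = \frac{M + M^{2}}{155 + M}$
$\frac{11461}{m{\left(-10 \right)}} + \frac{g{\left(186 \right)}}{-37903} = \frac{11461}{14 \left(-10\right)} + \frac{186 \frac{1}{155 + 186} \left(1 + 186\right)}{-37903} = \frac{11461}{-140} + 186 \cdot \frac{1}{341} \cdot 187 \left(- \frac{1}{37903}\right) = 11461 \left(- \frac{1}{140}\right) + 186 \cdot \frac{1}{341} \cdot 187 \left(- \frac{1}{37903}\right) = - \frac{11461}{140} + 102 \left(- \frac{1}{37903}\right) = - \frac{11461}{140} - \frac{102}{37903} = - \frac{434420563}{5306420}$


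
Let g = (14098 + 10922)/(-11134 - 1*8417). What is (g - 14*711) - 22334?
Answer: -210429236/6517 ≈ -32289.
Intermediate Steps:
g = -8340/6517 (g = 25020/(-11134 - 8417) = 25020/(-19551) = 25020*(-1/19551) = -8340/6517 ≈ -1.2797)
(g - 14*711) - 22334 = (-8340/6517 - 14*711) - 22334 = (-8340/6517 - 9954) - 22334 = -64878558/6517 - 22334 = -210429236/6517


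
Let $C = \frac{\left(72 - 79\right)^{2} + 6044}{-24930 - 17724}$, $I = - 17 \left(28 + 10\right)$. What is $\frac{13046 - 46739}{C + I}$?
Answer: $\frac{43549734}{835169} \approx 52.145$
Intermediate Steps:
$I = -646$ ($I = \left(-17\right) 38 = -646$)
$C = - \frac{2031}{14218}$ ($C = \frac{\left(-7\right)^{2} + 6044}{-24930 - 17724} = \frac{49 + 6044}{-42654} = 6093 \left(- \frac{1}{42654}\right) = - \frac{2031}{14218} \approx -0.14285$)
$\frac{13046 - 46739}{C + I} = \frac{13046 - 46739}{- \frac{2031}{14218} - 646} = - \frac{33693}{- \frac{9186859}{14218}} = \left(-33693\right) \left(- \frac{14218}{9186859}\right) = \frac{43549734}{835169}$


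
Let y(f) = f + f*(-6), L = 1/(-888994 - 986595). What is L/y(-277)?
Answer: -1/2597690765 ≈ -3.8496e-10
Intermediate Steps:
L = -1/1875589 (L = 1/(-1875589) = -1/1875589 ≈ -5.3317e-7)
y(f) = -5*f (y(f) = f - 6*f = -5*f)
L/y(-277) = -1/(1875589*((-5*(-277)))) = -1/1875589/1385 = -1/1875589*1/1385 = -1/2597690765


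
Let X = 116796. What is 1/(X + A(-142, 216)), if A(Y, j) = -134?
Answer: 1/116662 ≈ 8.5718e-6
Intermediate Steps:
1/(X + A(-142, 216)) = 1/(116796 - 134) = 1/116662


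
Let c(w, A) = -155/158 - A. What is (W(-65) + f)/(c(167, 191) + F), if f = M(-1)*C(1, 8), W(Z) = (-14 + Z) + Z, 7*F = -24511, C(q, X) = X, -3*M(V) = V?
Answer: 468944/12255207 ≈ 0.038265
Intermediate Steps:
M(V) = -V/3
c(w, A) = -155/158 - A (c(w, A) = -155*1/158 - A = -155/158 - A)
F = -24511/7 (F = (1/7)*(-24511) = -24511/7 ≈ -3501.6)
W(Z) = -14 + 2*Z
f = 8/3 (f = -1/3*(-1)*8 = (1/3)*8 = 8/3 ≈ 2.6667)
(W(-65) + f)/(c(167, 191) + F) = ((-14 + 2*(-65)) + 8/3)/((-155/158 - 1*191) - 24511/7) = ((-14 - 130) + 8/3)/((-155/158 - 191) - 24511/7) = (-144 + 8/3)/(-30333/158 - 24511/7) = -424/(3*(-4085069/1106)) = -424/3*(-1106/4085069) = 468944/12255207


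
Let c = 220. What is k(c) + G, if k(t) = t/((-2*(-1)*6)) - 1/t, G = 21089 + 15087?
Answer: 23888257/660 ≈ 36194.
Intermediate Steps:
G = 36176
k(t) = -1/t + t/12 (k(t) = t/((2*6)) - 1/t = t/12 - 1/t = -1/t + t/12)
k(c) + G = (-1/220 + (1/12)*220) + 36176 = (-1*1/220 + 55/3) + 36176 = (-1/220 + 55/3) + 36176 = 12097/660 + 36176 = 23888257/660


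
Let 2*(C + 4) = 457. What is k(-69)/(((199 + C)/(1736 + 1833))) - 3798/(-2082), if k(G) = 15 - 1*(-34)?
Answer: 17414795/41987 ≈ 414.77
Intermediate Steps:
C = 449/2 (C = -4 + (½)*457 = -4 + 457/2 = 449/2 ≈ 224.50)
k(G) = 49 (k(G) = 15 + 34 = 49)
k(-69)/(((199 + C)/(1736 + 1833))) - 3798/(-2082) = 49/(((199 + 449/2)/(1736 + 1833))) - 3798/(-2082) = 49/(((847/2)/3569)) - 3798*(-1/2082) = 49/(((847/2)*(1/3569))) + 633/347 = 49/(847/7138) + 633/347 = 49*(7138/847) + 633/347 = 49966/121 + 633/347 = 17414795/41987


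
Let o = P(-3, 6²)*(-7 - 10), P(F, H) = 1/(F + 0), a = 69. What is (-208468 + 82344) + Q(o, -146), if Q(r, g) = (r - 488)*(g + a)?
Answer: -266953/3 ≈ -88984.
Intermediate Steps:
P(F, H) = 1/F
o = 17/3 (o = (-7 - 10)/(-3) = -⅓*(-17) = 17/3 ≈ 5.6667)
Q(r, g) = (-488 + r)*(69 + g) (Q(r, g) = (r - 488)*(g + 69) = (-488 + r)*(69 + g))
(-208468 + 82344) + Q(o, -146) = (-208468 + 82344) + (-33672 - 488*(-146) + 69*(17/3) - 146*17/3) = -126124 + (-33672 + 71248 + 391 - 2482/3) = -126124 + 111419/3 = -266953/3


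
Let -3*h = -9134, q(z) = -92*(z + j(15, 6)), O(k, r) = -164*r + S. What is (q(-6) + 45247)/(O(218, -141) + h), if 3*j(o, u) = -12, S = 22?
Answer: 138501/78572 ≈ 1.7627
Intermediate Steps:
j(o, u) = -4 (j(o, u) = (1/3)*(-12) = -4)
O(k, r) = 22 - 164*r (O(k, r) = -164*r + 22 = 22 - 164*r)
q(z) = 368 - 92*z (q(z) = -92*(z - 4) = -92*(-4 + z) = 368 - 92*z)
h = 9134/3 (h = -1/3*(-9134) = 9134/3 ≈ 3044.7)
(q(-6) + 45247)/(O(218, -141) + h) = ((368 - 92*(-6)) + 45247)/((22 - 164*(-141)) + 9134/3) = ((368 + 552) + 45247)/((22 + 23124) + 9134/3) = (920 + 45247)/(23146 + 9134/3) = 46167/(78572/3) = 46167*(3/78572) = 138501/78572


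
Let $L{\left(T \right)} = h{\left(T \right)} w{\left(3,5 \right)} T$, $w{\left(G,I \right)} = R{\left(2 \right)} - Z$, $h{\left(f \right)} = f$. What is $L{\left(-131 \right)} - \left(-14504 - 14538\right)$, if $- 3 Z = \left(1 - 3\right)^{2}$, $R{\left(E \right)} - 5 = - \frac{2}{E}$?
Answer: $\frac{361702}{3} \approx 1.2057 \cdot 10^{5}$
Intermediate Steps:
$R{\left(E \right)} = 5 - \frac{2}{E}$
$Z = - \frac{4}{3}$ ($Z = - \frac{\left(1 - 3\right)^{2}}{3} = - \frac{\left(-2\right)^{2}}{3} = \left(- \frac{1}{3}\right) 4 = - \frac{4}{3} \approx -1.3333$)
$w{\left(G,I \right)} = \frac{16}{3}$ ($w{\left(G,I \right)} = \left(5 - \frac{2}{2}\right) - - \frac{4}{3} = \left(5 - 1\right) + \frac{4}{3} = 4 + \frac{4}{3} = \frac{16}{3}$)
$L{\left(T \right)} = \frac{16 T^{2}}{3}$ ($L{\left(T \right)} = T \frac{16}{3} T = \frac{16 T}{3} T = \frac{16 T^{2}}{3}$)
$L{\left(-131 \right)} - \left(-14504 - 14538\right) = \frac{16 \left(-131\right)^{2}}{3} - \left(-14504 - 14538\right) = \frac{16}{3} \cdot 17161 - \left(-14504 - 14538\right) = \frac{274576}{3} - -29042 = \frac{274576}{3} + 29042 = \frac{361702}{3}$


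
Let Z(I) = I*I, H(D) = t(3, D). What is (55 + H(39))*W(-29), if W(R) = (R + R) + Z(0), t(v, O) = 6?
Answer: -3538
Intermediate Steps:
H(D) = 6
Z(I) = I²
W(R) = 2*R (W(R) = (R + R) + 0² = 2*R + 0 = 2*R)
(55 + H(39))*W(-29) = (55 + 6)*(2*(-29)) = 61*(-58) = -3538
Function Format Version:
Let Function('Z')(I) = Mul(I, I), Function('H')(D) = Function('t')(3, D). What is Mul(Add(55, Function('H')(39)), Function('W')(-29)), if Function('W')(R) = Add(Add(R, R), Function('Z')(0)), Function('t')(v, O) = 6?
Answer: -3538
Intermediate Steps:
Function('H')(D) = 6
Function('Z')(I) = Pow(I, 2)
Function('W')(R) = Mul(2, R) (Function('W')(R) = Add(Add(R, R), Pow(0, 2)) = Add(Mul(2, R), 0) = Mul(2, R))
Mul(Add(55, Function('H')(39)), Function('W')(-29)) = Mul(Add(55, 6), Mul(2, -29)) = Mul(61, -58) = -3538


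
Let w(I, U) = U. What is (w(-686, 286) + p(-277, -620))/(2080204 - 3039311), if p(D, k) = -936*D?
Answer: -259558/959107 ≈ -0.27062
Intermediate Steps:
(w(-686, 286) + p(-277, -620))/(2080204 - 3039311) = (286 - 936*(-277))/(2080204 - 3039311) = (286 + 259272)/(-959107) = 259558*(-1/959107) = -259558/959107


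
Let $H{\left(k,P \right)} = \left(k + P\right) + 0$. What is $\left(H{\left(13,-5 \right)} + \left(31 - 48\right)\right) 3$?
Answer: $-27$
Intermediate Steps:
$H{\left(k,P \right)} = P + k$ ($H{\left(k,P \right)} = \left(P + k\right) + 0 = P + k$)
$\left(H{\left(13,-5 \right)} + \left(31 - 48\right)\right) 3 = \left(\left(-5 + 13\right) + \left(31 - 48\right)\right) 3 = \left(8 + \left(31 - 48\right)\right) 3 = \left(8 - 17\right) 3 = \left(-9\right) 3 = -27$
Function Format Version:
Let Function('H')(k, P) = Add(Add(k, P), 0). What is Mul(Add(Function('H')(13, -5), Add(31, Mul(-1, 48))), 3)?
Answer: -27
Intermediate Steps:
Function('H')(k, P) = Add(P, k) (Function('H')(k, P) = Add(Add(P, k), 0) = Add(P, k))
Mul(Add(Function('H')(13, -5), Add(31, Mul(-1, 48))), 3) = Mul(Add(Add(-5, 13), Add(31, Mul(-1, 48))), 3) = Mul(Add(8, Add(31, -48)), 3) = Mul(Add(8, -17), 3) = Mul(-9, 3) = -27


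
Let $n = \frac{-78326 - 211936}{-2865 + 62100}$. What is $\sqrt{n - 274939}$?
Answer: $\frac{i \sqrt{107191010516205}}{19745} \approx 524.35 i$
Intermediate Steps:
$n = - \frac{96754}{19745}$ ($n = - \frac{290262}{59235} = \left(-290262\right) \frac{1}{59235} = - \frac{96754}{19745} \approx -4.9002$)
$\sqrt{n - 274939} = \sqrt{- \frac{96754}{19745} - 274939} = \sqrt{- \frac{5428767309}{19745}} = \frac{i \sqrt{107191010516205}}{19745}$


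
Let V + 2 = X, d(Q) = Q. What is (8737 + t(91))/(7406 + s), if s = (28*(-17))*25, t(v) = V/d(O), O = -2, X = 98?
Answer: -8689/4494 ≈ -1.9335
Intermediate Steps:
V = 96 (V = -2 + 98 = 96)
t(v) = -48 (t(v) = 96/(-2) = 96*(-1/2) = -48)
s = -11900 (s = -476*25 = -11900)
(8737 + t(91))/(7406 + s) = (8737 - 48)/(7406 - 11900) = 8689/(-4494) = 8689*(-1/4494) = -8689/4494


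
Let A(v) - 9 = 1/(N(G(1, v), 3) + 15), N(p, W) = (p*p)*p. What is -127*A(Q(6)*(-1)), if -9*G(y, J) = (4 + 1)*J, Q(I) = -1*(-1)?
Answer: -12734163/11060 ≈ -1151.4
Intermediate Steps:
Q(I) = 1
G(y, J) = -5*J/9 (G(y, J) = -(4 + 1)*J/9 = -5*J/9)
N(p, W) = p³ (N(p, W) = p²*p = p³)
A(v) = 9 + 1/(15 - 125*v³/729) (A(v) = 9 + 1/((-5*v/9)³ + 15) = 9 + 1/(-125*v³/729 + 15) = 9 + 1/(15 - 125*v³/729))
-127*A(Q(6)*(-1)) = -1143*(11016 - 125*(1*(-1))³)/(5*(2187 - 25*(1*(-1))³)) = -1143*(11016 - 125*(-1)³)/(5*(2187 - 25*(-1)³)) = -1143*(11016 - 125*(-1))/(5*(2187 - 25*(-1))) = -1143*(11016 + 125)/(5*(2187 + 25)) = -1143*11141/(5*2212) = -127*100269/11060 = -12734163/11060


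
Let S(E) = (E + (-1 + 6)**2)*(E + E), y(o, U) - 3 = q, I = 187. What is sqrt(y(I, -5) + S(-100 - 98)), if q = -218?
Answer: sqrt(68293) ≈ 261.33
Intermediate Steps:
y(o, U) = -215 (y(o, U) = 3 - 218 = -215)
S(E) = 2*E*(25 + E) (S(E) = (E + 5**2)*(2*E) = (E + 25)*(2*E) = (25 + E)*(2*E) = 2*E*(25 + E))
sqrt(y(I, -5) + S(-100 - 98)) = sqrt(-215 + 2*(-100 - 98)*(25 + (-100 - 98))) = sqrt(-215 + 2*(-198)*(25 - 198)) = sqrt(-215 + 2*(-198)*(-173)) = sqrt(-215 + 68508) = sqrt(68293)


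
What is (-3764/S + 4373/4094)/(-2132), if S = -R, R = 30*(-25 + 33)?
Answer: -2057417/261852240 ≈ -0.0078572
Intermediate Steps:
R = 240 (R = 30*8 = 240)
S = -240 (S = -1*240 = -240)
(-3764/S + 4373/4094)/(-2132) = (-3764/(-240) + 4373/4094)/(-2132) = (-3764*(-1/240) + 4373*(1/4094))*(-1/2132) = (941/60 + 4373/4094)*(-1/2132) = (2057417/122820)*(-1/2132) = -2057417/261852240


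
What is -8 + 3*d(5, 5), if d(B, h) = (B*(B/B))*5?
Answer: 67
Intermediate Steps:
d(B, h) = 5*B (d(B, h) = (B*1)*5 = B*5 = 5*B)
-8 + 3*d(5, 5) = -8 + 3*(5*5) = -8 + 3*25 = -8 + 75 = 67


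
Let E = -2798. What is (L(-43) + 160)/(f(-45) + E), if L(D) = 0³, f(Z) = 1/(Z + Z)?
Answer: -14400/251821 ≈ -0.057184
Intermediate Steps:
f(Z) = 1/(2*Z)
L(D) = 0
(L(-43) + 160)/(f(-45) + E) = (0 + 160)/((½)/(-45) - 2798) = 160/((½)*(-1/45) - 2798) = 160/(-1/90 - 2798) = 160/(-251821/90) = 160*(-90/251821) = -14400/251821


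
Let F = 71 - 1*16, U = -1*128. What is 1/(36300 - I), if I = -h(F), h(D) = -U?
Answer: 1/36428 ≈ 2.7451e-5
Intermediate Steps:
U = -128
F = 55 (F = 71 - 16 = 55)
h(D) = 128 (h(D) = -1*(-128) = 128)
I = -128 (I = -1*128 = -128)
1/(36300 - I) = 1/(36300 - 1*(-128)) = 1/(36300 + 128) = 1/36428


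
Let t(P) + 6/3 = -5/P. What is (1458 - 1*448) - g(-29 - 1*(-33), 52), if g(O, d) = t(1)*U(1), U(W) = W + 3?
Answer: 1038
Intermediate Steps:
U(W) = 3 + W
t(P) = -2 - 5/P
g(O, d) = -28 (g(O, d) = (-2 - 5/1)*(3 + 1) = (-2 - 5*1)*4 = (-2 - 5)*4 = -7*4 = -28)
(1458 - 1*448) - g(-29 - 1*(-33), 52) = (1458 - 1*448) - 1*(-28) = (1458 - 448) + 28 = 1010 + 28 = 1038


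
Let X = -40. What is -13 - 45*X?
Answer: 1787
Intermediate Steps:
-13 - 45*X = -13 - 45*(-40) = -13 - 15*(-120) = -13 + 1800 = 1787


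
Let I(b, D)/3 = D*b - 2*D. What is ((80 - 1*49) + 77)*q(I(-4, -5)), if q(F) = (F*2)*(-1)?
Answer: -19440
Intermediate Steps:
I(b, D) = -6*D + 3*D*b (I(b, D) = 3*(D*b - 2*D) = 3*(-2*D + D*b) = -6*D + 3*D*b)
q(F) = -2*F (q(F) = (2*F)*(-1) = -2*F)
((80 - 1*49) + 77)*q(I(-4, -5)) = ((80 - 1*49) + 77)*(-6*(-5)*(-2 - 4)) = ((80 - 49) + 77)*(-6*(-5)*(-6)) = (31 + 77)*(-2*90) = 108*(-180) = -19440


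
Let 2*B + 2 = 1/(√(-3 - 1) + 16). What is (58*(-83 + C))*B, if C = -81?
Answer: 599256/65 + 2378*I/65 ≈ 9219.3 + 36.585*I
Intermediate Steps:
B = -1 + (16 - 2*I)/520 (B = -1 + 1/(2*(√(-3 - 1) + 16)) = -1 + 1/(2*(√(-4) + 16)) = -1 + 1/(2*(2*I + 16)) = -1 + 1/(2*(16 + 2*I)) = -1 + ((16 - 2*I)/260)/2 = -1 + (16 - 2*I)/520 ≈ -0.96923 - 0.0038462*I)
(58*(-83 + C))*B = (58*(-83 - 81))*(-63/65 - I/260) = (58*(-164))*(-63/65 - I/260) = -9512*(-63/65 - I/260) = 599256/65 + 2378*I/65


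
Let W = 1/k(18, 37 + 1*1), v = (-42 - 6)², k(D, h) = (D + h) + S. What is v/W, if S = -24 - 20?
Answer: 27648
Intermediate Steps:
S = -44
k(D, h) = -44 + D + h (k(D, h) = (D + h) - 44 = -44 + D + h)
v = 2304 (v = (-48)² = 2304)
W = 1/12 (W = 1/(-44 + 18 + (37 + 1*1)) = 1/(-44 + 18 + (37 + 1)) = 1/(-44 + 18 + 38) = 1/12 ≈ 0.083333)
v/W = 2304/(1/12) = 2304*12 = 27648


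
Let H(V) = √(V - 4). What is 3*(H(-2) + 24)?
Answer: 72 + 3*I*√6 ≈ 72.0 + 7.3485*I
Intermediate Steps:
H(V) = √(-4 + V)
3*(H(-2) + 24) = 3*(√(-4 - 2) + 24) = 3*(√(-6) + 24) = 3*(I*√6 + 24) = 3*(24 + I*√6) = 72 + 3*I*√6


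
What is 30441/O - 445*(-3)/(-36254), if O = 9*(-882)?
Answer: -92850437/23982021 ≈ -3.8717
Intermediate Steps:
O = -7938
30441/O - 445*(-3)/(-36254) = 30441/(-7938) - 445*(-3)/(-36254) = 30441*(-1/7938) + 1335*(-1/36254) = -10147/2646 - 1335/36254 = -92850437/23982021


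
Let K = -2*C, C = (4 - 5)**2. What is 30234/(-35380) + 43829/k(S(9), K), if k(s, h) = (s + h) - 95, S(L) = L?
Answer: -388332653/778360 ≈ -498.91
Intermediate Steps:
C = 1 (C = (-1)**2 = 1)
K = -2 (K = -2*1 = -2)
k(s, h) = -95 + h + s (k(s, h) = (h + s) - 95 = -95 + h + s)
30234/(-35380) + 43829/k(S(9), K) = 30234/(-35380) + 43829/(-95 - 2 + 9) = 30234*(-1/35380) + 43829/(-88) = -15117/17690 + 43829*(-1/88) = -15117/17690 - 43829/88 = -388332653/778360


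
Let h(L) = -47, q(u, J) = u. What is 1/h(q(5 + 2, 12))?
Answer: -1/47 ≈ -0.021277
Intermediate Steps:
1/h(q(5 + 2, 12)) = 1/(-47) = -1/47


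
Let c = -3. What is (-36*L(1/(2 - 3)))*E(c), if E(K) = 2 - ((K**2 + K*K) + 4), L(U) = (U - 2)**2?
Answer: 6480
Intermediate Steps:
L(U) = (-2 + U)**2
E(K) = -2 - 2*K**2 (E(K) = 2 - ((K**2 + K**2) + 4) = 2 - (2*K**2 + 4) = 2 - (4 + 2*K**2) = 2 + (-4 - 2*K**2) = -2 - 2*K**2)
(-36*L(1/(2 - 3)))*E(c) = (-36*(-2 + 1/(2 - 3))**2)*(-2 - 2*(-3)**2) = (-36*(-2 + 1/(-1))**2)*(-2 - 2*9) = (-36*(-2 - 1)**2)*(-2 - 18) = -36*(-3)**2*(-20) = -36*9*(-20) = -324*(-20) = 6480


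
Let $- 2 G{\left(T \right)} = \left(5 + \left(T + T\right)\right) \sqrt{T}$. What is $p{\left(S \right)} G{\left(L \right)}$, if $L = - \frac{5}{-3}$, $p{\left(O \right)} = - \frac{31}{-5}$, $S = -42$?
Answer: $- \frac{155 \sqrt{15}}{18} \approx -33.351$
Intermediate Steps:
$p{\left(O \right)} = \frac{31}{5}$ ($p{\left(O \right)} = \left(-31\right) \left(- \frac{1}{5}\right) = \frac{31}{5}$)
$L = \frac{5}{3}$ ($L = \left(-5\right) \left(- \frac{1}{3}\right) = \frac{5}{3} \approx 1.6667$)
$G{\left(T \right)} = - \frac{\sqrt{T} \left(5 + 2 T\right)}{2}$ ($G{\left(T \right)} = - \frac{\left(5 + \left(T + T\right)\right) \sqrt{T}}{2} = - \frac{\left(5 + 2 T\right) \sqrt{T}}{2} = - \frac{\sqrt{T} \left(5 + 2 T\right)}{2}$)
$p{\left(S \right)} G{\left(L \right)} = \frac{31 \sqrt{\frac{5}{3}} \left(- \frac{5}{2} - \frac{5}{3}\right)}{5} = \frac{31 \frac{\sqrt{15}}{3} \left(- \frac{5}{2} - \frac{5}{3}\right)}{5} = \frac{31 \frac{\sqrt{15}}{3} \left(- \frac{25}{6}\right)}{5} = \frac{31 \left(- \frac{25 \sqrt{15}}{18}\right)}{5} = - \frac{155 \sqrt{15}}{18}$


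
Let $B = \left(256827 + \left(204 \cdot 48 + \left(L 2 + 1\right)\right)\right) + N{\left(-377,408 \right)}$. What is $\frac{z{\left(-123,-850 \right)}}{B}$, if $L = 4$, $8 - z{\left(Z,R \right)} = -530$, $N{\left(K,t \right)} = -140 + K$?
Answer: $\frac{538}{266111} \approx 0.0020217$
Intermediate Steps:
$z{\left(Z,R \right)} = 538$ ($z{\left(Z,R \right)} = 8 - -530 = 8 + 530 = 538$)
$B = 266111$ ($B = \left(256827 + \left(204 \cdot 48 + \left(4 \cdot 2 + 1\right)\right)\right) - 517 = \left(256827 + \left(9792 + \left(8 + 1\right)\right)\right) - 517 = \left(256827 + \left(9792 + 9\right)\right) - 517 = \left(256827 + 9801\right) - 517 = 266628 - 517 = 266111$)
$\frac{z{\left(-123,-850 \right)}}{B} = \frac{538}{266111}$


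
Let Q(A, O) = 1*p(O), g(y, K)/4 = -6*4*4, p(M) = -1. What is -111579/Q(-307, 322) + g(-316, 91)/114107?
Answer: 12731944569/114107 ≈ 1.1158e+5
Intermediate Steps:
g(y, K) = -384 (g(y, K) = 4*(-6*4*4) = 4*(-24*4) = 4*(-96) = -384)
Q(A, O) = -1 (Q(A, O) = 1*(-1) = -1)
-111579/Q(-307, 322) + g(-316, 91)/114107 = -111579/(-1) - 384/114107 = -111579*(-1) - 384*1/114107 = 111579 - 384/114107 = 12731944569/114107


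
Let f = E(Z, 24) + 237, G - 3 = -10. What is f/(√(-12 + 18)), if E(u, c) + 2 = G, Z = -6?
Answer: 38*√6 ≈ 93.081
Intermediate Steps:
G = -7 (G = 3 - 10 = -7)
E(u, c) = -9 (E(u, c) = -2 - 7 = -9)
f = 228 (f = -9 + 237 = 228)
f/(√(-12 + 18)) = 228/√(-12 + 18) = 228/√6 = (√6/6)*228 = 38*√6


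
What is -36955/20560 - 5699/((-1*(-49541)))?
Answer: -389591819/203712592 ≈ -1.9125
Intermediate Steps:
-36955/20560 - 5699/((-1*(-49541))) = -36955*1/20560 - 5699/49541 = -7391/4112 - 5699*1/49541 = -7391/4112 - 5699/49541 = -389591819/203712592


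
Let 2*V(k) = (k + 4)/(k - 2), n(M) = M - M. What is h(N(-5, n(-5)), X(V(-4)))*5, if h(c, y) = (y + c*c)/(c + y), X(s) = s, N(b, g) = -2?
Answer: -10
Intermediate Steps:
n(M) = 0
V(k) = (4 + k)/(2*(-2 + k)) (V(k) = ((k + 4)/(k - 2))/2 = ((4 + k)/(-2 + k))/2 = (4 + k)/(2*(-2 + k)))
h(c, y) = (y + c²)/(c + y)
h(N(-5, n(-5)), X(V(-4)))*5 = (((4 - 4)/(2*(-2 - 4)) + (-2)²)/(-2 + (4 - 4)/(2*(-2 - 4))))*5 = (((½)*0/(-6) + 4)/(-2 + (½)*0/(-6)))*5 = (((½)*(-⅙)*0 + 4)/(-2 + (½)*(-⅙)*0))*5 = ((0 + 4)/(-2 + 0))*5 = (4/(-2))*5 = -½*4*5 = -2*5 = -10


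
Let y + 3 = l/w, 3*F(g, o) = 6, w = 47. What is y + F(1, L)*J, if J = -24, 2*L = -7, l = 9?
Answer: -2388/47 ≈ -50.809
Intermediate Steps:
L = -7/2 (L = (1/2)*(-7) = -7/2 ≈ -3.5000)
F(g, o) = 2 (F(g, o) = (1/3)*6 = 2)
y = -132/47 (y = -3 + 9/47 = -132/47 ≈ -2.8085)
y + F(1, L)*J = -132/47 + 2*(-24) = -132/47 - 48 = -2388/47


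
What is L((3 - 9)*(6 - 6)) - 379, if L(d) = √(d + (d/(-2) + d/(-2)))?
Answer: -379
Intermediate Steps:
L(d) = 0 (L(d) = √(d + (d*(-½) + d*(-½))) = √(d + (-d/2 - d/2)) = √(d - d) = √0 = 0)
L((3 - 9)*(6 - 6)) - 379 = 0 - 379 = -379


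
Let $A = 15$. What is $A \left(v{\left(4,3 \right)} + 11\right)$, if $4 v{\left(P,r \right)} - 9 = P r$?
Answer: $\frac{975}{4} \approx 243.75$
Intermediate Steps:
$v{\left(P,r \right)} = \frac{9}{4} + \frac{P r}{4}$
$A \left(v{\left(4,3 \right)} + 11\right) = 15 \left(\left(\frac{9}{4} + \frac{1}{4} \cdot 4 \cdot 3\right) + 11\right) = 15 \left(\left(\frac{9}{4} + 3\right) + 11\right) = 15 \left(\frac{21}{4} + 11\right) = 15 \cdot \frac{65}{4} = \frac{975}{4}$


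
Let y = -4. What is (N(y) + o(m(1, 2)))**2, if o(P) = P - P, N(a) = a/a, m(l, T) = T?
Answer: 1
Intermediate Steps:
N(a) = 1
o(P) = 0
(N(y) + o(m(1, 2)))**2 = (1 + 0)**2 = 1**2 = 1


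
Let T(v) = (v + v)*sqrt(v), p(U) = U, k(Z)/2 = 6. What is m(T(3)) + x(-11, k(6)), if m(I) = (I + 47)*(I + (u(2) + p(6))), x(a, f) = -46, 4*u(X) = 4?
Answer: 391 + 324*sqrt(3) ≈ 952.18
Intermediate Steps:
k(Z) = 12 (k(Z) = 2*6 = 12)
u(X) = 1 (u(X) = (1/4)*4 = 1)
T(v) = 2*v**(3/2) (T(v) = (2*v)*sqrt(v) = 2*v**(3/2))
m(I) = (7 + I)*(47 + I) (m(I) = (I + 47)*(I + (1 + 6)) = (47 + I)*(I + 7) = (47 + I)*(7 + I) = (7 + I)*(47 + I))
m(T(3)) + x(-11, k(6)) = (329 + (2*3**(3/2))**2 + 54*(2*3**(3/2))) - 46 = (329 + (2*(3*sqrt(3)))**2 + 54*(2*(3*sqrt(3)))) - 46 = (329 + (6*sqrt(3))**2 + 54*(6*sqrt(3))) - 46 = (329 + 108 + 324*sqrt(3)) - 46 = (437 + 324*sqrt(3)) - 46 = 391 + 324*sqrt(3)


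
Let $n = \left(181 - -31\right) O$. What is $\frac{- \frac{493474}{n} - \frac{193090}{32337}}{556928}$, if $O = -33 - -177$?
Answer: $- \frac{1214006681}{30543909728256} \approx -3.9746 \cdot 10^{-5}$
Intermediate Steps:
$O = 144$ ($O = -33 + 177 = 144$)
$n = 30528$ ($n = \left(181 - -31\right) 144 = \left(181 + \left(-73 + 104\right)\right) 144 = \left(181 + 31\right) 144 = 212 \cdot 144 = 30528$)
$\frac{- \frac{493474}{n} - \frac{193090}{32337}}{556928} = \frac{- \frac{493474}{30528} - \frac{193090}{32337}}{556928} = \left(\left(-493474\right) \frac{1}{30528} - \frac{193090}{32337}\right) \frac{1}{556928} = \left(- \frac{246737}{15264} - \frac{193090}{32337}\right) \frac{1}{556928} = \left(- \frac{1214006681}{54843552}\right) \frac{1}{556928} = - \frac{1214006681}{30543909728256}$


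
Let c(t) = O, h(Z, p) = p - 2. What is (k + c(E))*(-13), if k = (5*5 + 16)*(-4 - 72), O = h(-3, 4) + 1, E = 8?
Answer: 40469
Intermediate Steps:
h(Z, p) = -2 + p
O = 3 (O = (-2 + 4) + 1 = 2 + 1 = 3)
c(t) = 3
k = -3116 (k = (25 + 16)*(-76) = 41*(-76) = -3116)
(k + c(E))*(-13) = (-3116 + 3)*(-13) = -3113*(-13) = 40469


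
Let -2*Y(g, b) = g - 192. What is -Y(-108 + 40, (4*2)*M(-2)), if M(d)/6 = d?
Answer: -130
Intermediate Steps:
M(d) = 6*d
Y(g, b) = 96 - g/2 (Y(g, b) = -(g - 192)/2 = -(-192 + g)/2 = 96 - g/2)
-Y(-108 + 40, (4*2)*M(-2)) = -(96 - (-108 + 40)/2) = -(96 - ½*(-68)) = -(96 + 34) = -1*130 = -130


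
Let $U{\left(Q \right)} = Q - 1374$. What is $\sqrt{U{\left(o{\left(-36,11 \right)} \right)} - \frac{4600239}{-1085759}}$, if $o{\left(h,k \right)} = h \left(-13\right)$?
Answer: $\frac{i \sqrt{1063063830212985}}{1085759} \approx 30.029 i$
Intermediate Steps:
$o{\left(h,k \right)} = - 13 h$
$U{\left(Q \right)} = -1374 + Q$
$\sqrt{U{\left(o{\left(-36,11 \right)} \right)} - \frac{4600239}{-1085759}} = \sqrt{\left(-1374 - -468\right) - \frac{4600239}{-1085759}} = \sqrt{\left(-1374 + 468\right) - - \frac{4600239}{1085759}} = \sqrt{-906 + \frac{4600239}{1085759}} = \sqrt{- \frac{979097415}{1085759}} = \frac{i \sqrt{1063063830212985}}{1085759}$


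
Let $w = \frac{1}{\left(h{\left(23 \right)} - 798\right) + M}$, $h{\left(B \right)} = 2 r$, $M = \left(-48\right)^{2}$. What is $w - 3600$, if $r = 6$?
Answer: $- \frac{5464799}{1518} \approx -3600.0$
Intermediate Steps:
$M = 2304$
$h{\left(B \right)} = 12$ ($h{\left(B \right)} = 2 \cdot 6 = 12$)
$w = \frac{1}{1518}$ ($w = \frac{1}{\left(12 - 798\right) + 2304} = \frac{1}{-786 + 2304} = \frac{1}{1518} \approx 0.00065876$)
$w - 3600 = \frac{1}{1518} - 3600 = - \frac{5464799}{1518}$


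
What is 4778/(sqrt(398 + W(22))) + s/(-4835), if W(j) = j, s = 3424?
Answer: -3424/4835 + 2389*sqrt(105)/105 ≈ 232.43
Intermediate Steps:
4778/(sqrt(398 + W(22))) + s/(-4835) = 4778/(sqrt(398 + 22)) + 3424/(-4835) = 4778/(sqrt(420)) + 3424*(-1/4835) = 4778/((2*sqrt(105))) - 3424/4835 = 4778*(sqrt(105)/210) - 3424/4835 = 2389*sqrt(105)/105 - 3424/4835 = -3424/4835 + 2389*sqrt(105)/105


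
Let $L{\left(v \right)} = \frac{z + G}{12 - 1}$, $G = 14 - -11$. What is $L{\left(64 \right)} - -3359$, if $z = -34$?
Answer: $\frac{36940}{11} \approx 3358.2$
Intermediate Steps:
$G = 25$ ($G = 14 + 11 = 25$)
$L{\left(v \right)} = - \frac{9}{11}$ ($L{\left(v \right)} = \frac{-34 + 25}{12 - 1} = - \frac{9}{11}$)
$L{\left(64 \right)} - -3359 = - \frac{9}{11} - -3359 = - \frac{9}{11} + 3359 = \frac{36940}{11}$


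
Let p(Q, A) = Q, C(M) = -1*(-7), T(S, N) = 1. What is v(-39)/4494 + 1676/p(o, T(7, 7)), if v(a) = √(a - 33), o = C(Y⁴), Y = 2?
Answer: 1676/7 + I*√2/749 ≈ 239.43 + 0.0018881*I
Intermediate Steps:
C(M) = 7
o = 7
v(a) = √(-33 + a)
v(-39)/4494 + 1676/p(o, T(7, 7)) = √(-33 - 39)/4494 + 1676/7 = √(-72)*(1/4494) + 1676*(⅐) = (6*I*√2)*(1/4494) + 1676/7 = I*√2/749 + 1676/7 = 1676/7 + I*√2/749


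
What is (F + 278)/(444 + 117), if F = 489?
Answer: 767/561 ≈ 1.3672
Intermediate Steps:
(F + 278)/(444 + 117) = (489 + 278)/(444 + 117) = 767/561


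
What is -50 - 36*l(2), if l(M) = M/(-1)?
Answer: 22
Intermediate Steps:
l(M) = -M (l(M) = M*(-1) = -M)
-50 - 36*l(2) = -50 - (-36)*2 = -50 - 36*(-2) = -50 + 72 = 22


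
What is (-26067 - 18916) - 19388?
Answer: -64371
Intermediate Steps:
(-26067 - 18916) - 19388 = -44983 - 19388 = -64371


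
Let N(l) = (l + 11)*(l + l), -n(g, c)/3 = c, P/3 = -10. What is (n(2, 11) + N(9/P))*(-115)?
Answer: 45333/10 ≈ 4533.3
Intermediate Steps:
P = -30 (P = 3*(-10) = -30)
n(g, c) = -3*c
N(l) = 2*l*(11 + l) (N(l) = (11 + l)*(2*l) = 2*l*(11 + l))
(n(2, 11) + N(9/P))*(-115) = (-3*11 + 2*(9/(-30))*(11 + 9/(-30)))*(-115) = (-33 + 2*(9*(-1/30))*(11 + 9*(-1/30)))*(-115) = (-33 + 2*(-3/10)*(11 - 3/10))*(-115) = (-33 + 2*(-3/10)*(107/10))*(-115) = (-33 - 321/50)*(-115) = -1971/50*(-115) = 45333/10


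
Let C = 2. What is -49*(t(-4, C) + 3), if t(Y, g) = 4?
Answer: -343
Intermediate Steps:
-49*(t(-4, C) + 3) = -49*(4 + 3) = -49*7 = -343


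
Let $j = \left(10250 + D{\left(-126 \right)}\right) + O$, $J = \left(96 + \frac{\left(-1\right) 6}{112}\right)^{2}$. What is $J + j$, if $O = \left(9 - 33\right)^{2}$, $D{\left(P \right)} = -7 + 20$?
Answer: $\frac{62860233}{3136} \approx 20045.0$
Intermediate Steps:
$D{\left(P \right)} = 13$
$O = 576$ ($O = \left(-24\right)^{2} = 576$)
$J = \frac{28869129}{3136}$ ($J = \left(96 - \frac{3}{56}\right)^{2} = \left(\frac{5373}{56}\right)^{2} = \frac{28869129}{3136} \approx 9205.7$)
$j = 10839$ ($j = \left(10250 + 13\right) + 576 = 10263 + 576 = 10839$)
$J + j = \frac{28869129}{3136} + 10839 = \frac{62860233}{3136}$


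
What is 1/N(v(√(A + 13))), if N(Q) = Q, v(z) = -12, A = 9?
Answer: -1/12 ≈ -0.083333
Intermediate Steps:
1/N(v(√(A + 13))) = 1/(-12) = -1/12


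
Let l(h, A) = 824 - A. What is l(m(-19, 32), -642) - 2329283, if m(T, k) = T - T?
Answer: -2327817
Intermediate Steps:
m(T, k) = 0
l(m(-19, 32), -642) - 2329283 = (824 - 1*(-642)) - 2329283 = (824 + 642) - 2329283 = 1466 - 2329283 = -2327817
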